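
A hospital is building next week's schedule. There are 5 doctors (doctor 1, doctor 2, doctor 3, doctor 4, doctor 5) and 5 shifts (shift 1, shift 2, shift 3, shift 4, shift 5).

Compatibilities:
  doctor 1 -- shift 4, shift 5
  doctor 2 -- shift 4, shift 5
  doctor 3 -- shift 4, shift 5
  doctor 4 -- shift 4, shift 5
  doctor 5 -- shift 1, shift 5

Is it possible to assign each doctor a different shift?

The set {doctor 1, doctor 2, doctor 3, doctor 4} has only 2 neighbours ({shift 4, shift 5}), so by Hall's theorem at most 3 of the 5 doctors can be matched.
Hence no matching covers every doctor.

No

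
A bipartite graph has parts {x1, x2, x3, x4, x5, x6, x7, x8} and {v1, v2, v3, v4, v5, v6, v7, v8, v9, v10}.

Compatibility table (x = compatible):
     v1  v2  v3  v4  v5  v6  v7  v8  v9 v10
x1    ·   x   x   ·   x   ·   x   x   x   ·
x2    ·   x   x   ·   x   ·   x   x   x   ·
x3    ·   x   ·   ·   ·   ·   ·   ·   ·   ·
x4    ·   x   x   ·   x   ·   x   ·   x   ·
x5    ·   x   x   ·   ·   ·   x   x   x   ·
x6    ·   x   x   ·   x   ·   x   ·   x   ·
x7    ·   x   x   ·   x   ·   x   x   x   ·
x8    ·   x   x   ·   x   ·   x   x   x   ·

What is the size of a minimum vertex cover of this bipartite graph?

6

A maximum matching has 6 edges (e.g. x1–v7, x2–v8, x3–v2, x4–v5, x5–v9, x6–v3).
By König's theorem the minimum vertex cover has the same size. One such cover is {v2, v3, v5, v7, v8, v9}.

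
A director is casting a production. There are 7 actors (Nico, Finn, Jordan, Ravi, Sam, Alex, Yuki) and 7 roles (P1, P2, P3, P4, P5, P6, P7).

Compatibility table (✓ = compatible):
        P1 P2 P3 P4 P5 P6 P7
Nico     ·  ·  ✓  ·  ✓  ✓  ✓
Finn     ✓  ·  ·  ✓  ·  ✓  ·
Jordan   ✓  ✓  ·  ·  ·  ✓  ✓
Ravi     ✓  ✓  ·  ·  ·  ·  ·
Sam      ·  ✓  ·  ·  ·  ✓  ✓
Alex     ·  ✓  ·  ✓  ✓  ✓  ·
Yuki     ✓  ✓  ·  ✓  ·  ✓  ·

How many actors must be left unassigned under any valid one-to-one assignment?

0

A valid assignment of size 7: Nico–P3, Finn–P4, Jordan–P7, Ravi–P2, Sam–P6, Alex–P5, Yuki–P1.
This saturates every actor, so 7 is the maximum.
That matches 7 of the 7, leaving 0 unmatched; no matching can do better.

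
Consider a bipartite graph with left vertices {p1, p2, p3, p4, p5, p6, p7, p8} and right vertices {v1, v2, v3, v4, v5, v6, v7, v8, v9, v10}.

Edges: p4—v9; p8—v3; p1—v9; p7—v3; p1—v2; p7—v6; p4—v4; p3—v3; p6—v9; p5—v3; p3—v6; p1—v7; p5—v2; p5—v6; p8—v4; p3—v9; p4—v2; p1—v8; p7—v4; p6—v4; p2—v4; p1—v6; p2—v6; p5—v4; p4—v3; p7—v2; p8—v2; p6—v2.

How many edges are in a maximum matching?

One maximum matching: p1–v8, p2–v4, p3–v3, p4–v9, p5–v6, p6–v2.
The set {p2, p3, p4, p5, p6, p7, p8} has only 5 neighbours ({v2, v3, v4, v6, v9}), so by Hall's theorem at most 6 of the 8 left vertices can be matched.

6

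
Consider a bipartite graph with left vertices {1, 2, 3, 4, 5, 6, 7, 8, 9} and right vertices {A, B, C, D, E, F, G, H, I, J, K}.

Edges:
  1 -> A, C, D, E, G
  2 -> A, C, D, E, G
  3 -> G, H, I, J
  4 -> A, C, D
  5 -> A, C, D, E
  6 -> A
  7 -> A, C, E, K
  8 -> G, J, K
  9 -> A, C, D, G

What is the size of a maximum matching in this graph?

8

One maximum matching: 1→G, 2→E, 3→H, 4→D, 5→C, 6→A, 7→K, 8→J.
The set {1, 2, 4, 5, 6, 9} has only 5 neighbours ({A, C, D, E, G}), so by Hall's theorem at most 8 of the 9 left vertices can be matched.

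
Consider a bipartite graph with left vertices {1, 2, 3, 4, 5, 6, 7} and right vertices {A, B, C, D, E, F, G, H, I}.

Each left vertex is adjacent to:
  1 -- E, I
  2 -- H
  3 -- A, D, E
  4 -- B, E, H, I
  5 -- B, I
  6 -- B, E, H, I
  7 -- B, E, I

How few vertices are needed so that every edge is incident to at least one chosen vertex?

{3, B, E, H, I} is a vertex cover of size 5: every edge has an endpoint in this set.
No smaller cover exists because 1–I, 2–H, 3–D, 4–E, 5–B is a matching of size 5, and a cover must include an endpoint of each of these disjoint edges (König's theorem).

5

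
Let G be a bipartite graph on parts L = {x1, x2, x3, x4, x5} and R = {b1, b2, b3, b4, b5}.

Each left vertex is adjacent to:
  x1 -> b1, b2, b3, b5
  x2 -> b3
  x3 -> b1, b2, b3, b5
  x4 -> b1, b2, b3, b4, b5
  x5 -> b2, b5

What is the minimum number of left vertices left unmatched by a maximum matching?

0

One maximum matching: x1-b2, x2-b3, x3-b1, x4-b4, x5-b5.
This saturates every left vertex, so 5 is the maximum.
That matches 5 of the 5, leaving 0 unmatched; no matching can do better.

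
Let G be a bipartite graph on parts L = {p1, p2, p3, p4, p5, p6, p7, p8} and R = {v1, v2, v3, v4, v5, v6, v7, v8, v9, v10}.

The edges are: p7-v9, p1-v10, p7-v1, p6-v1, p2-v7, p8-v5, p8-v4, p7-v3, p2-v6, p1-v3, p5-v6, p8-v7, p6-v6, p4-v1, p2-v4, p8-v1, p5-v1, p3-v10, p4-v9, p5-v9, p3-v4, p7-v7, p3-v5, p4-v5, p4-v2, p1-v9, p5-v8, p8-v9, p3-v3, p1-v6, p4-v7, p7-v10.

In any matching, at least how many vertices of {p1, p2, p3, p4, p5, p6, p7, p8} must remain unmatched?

0

A valid assignment of size 8: p1-v3, p2-v7, p3-v4, p4-v2, p5-v9, p6-v6, p7-v10, p8-v1.
All 8 left vertices are matched, so no larger matching exists.
That matches 8 of the 8, leaving 0 unmatched; no matching can do better.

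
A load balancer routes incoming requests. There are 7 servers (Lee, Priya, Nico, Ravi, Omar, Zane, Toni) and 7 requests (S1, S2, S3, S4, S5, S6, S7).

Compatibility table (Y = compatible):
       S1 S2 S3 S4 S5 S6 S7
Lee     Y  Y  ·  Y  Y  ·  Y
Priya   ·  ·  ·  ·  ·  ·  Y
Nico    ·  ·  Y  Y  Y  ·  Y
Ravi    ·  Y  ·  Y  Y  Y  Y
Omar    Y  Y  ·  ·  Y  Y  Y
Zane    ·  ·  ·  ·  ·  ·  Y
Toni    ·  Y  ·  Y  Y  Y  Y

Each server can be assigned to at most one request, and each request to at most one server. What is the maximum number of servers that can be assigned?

For example, pair Lee-S1, Priya-S7, Nico-S3, Ravi-S4, Omar-S6, Toni-S2.
The set {Priya, Zane} has only 1 neighbour ({S7}), so by Hall's theorem at most 6 of the 7 servers can be matched.

6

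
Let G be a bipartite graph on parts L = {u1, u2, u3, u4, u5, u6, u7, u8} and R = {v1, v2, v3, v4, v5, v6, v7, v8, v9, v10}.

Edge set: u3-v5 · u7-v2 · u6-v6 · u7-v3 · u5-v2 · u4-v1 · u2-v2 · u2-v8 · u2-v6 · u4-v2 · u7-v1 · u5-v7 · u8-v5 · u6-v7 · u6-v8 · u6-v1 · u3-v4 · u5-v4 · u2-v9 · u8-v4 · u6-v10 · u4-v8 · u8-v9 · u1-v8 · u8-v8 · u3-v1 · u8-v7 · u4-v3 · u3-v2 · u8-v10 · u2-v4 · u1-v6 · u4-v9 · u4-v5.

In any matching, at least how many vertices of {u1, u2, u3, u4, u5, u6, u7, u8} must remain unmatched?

0

For example, pair u1→v8, u2→v2, u3→v4, u4→v3, u5→v7, u6→v6, u7→v1, u8→v10.
This saturates every left vertex, so 8 is the maximum.
That matches 8 of the 8, leaving 0 unmatched; no matching can do better.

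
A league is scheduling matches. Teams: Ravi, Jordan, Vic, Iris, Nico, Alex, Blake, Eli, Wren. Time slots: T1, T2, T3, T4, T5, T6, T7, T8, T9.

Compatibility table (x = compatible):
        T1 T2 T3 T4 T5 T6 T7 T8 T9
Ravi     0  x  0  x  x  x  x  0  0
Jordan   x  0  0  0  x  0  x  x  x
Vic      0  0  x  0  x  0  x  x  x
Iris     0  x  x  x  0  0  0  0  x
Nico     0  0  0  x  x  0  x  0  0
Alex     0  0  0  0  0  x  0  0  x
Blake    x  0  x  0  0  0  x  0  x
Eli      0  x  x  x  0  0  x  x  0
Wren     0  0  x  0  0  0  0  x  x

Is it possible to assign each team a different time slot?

One maximum matching: Ravi-T7, Jordan-T8, Vic-T3, Iris-T4, Nico-T5, Alex-T6, Blake-T1, Eli-T2, Wren-T9.
Every team is matched, so this is a perfect matching.

Yes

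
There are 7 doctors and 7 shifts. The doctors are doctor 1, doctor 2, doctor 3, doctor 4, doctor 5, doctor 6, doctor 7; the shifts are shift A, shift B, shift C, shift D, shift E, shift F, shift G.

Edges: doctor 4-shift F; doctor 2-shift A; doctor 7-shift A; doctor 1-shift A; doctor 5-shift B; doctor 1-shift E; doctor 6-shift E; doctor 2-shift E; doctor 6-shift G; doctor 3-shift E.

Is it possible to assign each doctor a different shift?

The set {doctor 1, doctor 2, doctor 3, doctor 7} has only 2 neighbours ({shift A, shift E}), so by Hall's theorem at most 5 of the 7 doctors can be matched.
Hence no matching covers every doctor.

No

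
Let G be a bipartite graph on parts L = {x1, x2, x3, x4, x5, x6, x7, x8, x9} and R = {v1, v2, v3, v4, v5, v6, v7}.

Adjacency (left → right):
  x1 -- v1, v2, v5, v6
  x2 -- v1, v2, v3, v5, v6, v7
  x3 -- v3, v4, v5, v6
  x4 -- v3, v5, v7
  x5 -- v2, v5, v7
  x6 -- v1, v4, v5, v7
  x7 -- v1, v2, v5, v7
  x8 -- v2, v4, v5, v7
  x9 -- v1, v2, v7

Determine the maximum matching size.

One maximum matching: x1–v6, x2–v3, x3–v4, x4–v7, x5–v5, x6–v1, x7–v2.
The set {x1, x2, x3, x4, x5, x6, x7, x8, x9} has only 7 neighbours ({v1, v2, v3, v4, v5, v6, v7}), so by Hall's theorem at most 7 of the 9 left vertices can be matched.

7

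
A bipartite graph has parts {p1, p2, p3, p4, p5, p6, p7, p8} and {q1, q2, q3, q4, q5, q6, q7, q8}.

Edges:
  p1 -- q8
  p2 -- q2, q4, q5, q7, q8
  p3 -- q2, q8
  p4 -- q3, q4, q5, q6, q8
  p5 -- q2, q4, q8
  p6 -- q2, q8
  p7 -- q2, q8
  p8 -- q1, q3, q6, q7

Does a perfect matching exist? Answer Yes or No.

The set {p1, p3, p6, p7} has only 2 neighbours ({q2, q8}), so by Hall's theorem at most 6 of the 8 left vertices can be matched.
Hence no matching covers every left vertex.

No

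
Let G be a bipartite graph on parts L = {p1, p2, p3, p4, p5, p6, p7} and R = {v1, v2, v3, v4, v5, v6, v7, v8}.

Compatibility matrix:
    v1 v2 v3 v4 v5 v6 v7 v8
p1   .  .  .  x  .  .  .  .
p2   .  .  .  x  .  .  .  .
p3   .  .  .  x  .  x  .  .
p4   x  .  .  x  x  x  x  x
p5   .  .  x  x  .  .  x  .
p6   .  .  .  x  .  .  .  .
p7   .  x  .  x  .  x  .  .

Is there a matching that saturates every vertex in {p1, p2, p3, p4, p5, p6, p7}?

The set {p1, p2, p6} has only 1 neighbour ({v4}), so by Hall's theorem at most 5 of the 7 left vertices can be matched.
Hence no matching covers every left vertex.

No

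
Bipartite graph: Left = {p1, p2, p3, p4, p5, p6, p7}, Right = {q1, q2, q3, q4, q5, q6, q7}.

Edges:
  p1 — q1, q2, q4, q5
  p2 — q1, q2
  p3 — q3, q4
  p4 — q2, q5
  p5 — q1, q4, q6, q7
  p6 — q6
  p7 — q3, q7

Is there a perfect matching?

Yes

For example, pair p1-q2, p2-q1, p3-q3, p4-q5, p5-q4, p6-q6, p7-q7.
All 7 left vertices are covered.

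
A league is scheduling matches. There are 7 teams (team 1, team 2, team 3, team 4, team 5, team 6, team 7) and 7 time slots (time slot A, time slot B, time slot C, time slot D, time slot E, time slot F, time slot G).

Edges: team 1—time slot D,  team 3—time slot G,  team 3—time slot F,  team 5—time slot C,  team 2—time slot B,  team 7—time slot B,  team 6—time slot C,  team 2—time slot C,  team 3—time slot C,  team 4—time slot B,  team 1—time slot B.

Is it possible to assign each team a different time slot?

No

The set {team 2, team 4, team 5, team 6, team 7} has only 2 neighbours ({time slot B, time slot C}), so by Hall's theorem at most 4 of the 7 teams can be matched.
Hence no matching covers every team.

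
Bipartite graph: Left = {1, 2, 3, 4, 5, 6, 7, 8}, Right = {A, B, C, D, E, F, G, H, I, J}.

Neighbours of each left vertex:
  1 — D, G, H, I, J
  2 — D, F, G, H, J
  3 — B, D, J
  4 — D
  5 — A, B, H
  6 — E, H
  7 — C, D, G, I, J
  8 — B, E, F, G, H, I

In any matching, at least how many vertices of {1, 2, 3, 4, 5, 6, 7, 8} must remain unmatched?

0

One maximum matching: 1-J, 2-F, 3-B, 4-D, 5-H, 6-E, 7-I, 8-G.
All 8 left vertices are matched, so no larger matching exists.
That matches 8 of the 8, leaving 0 unmatched; no matching can do better.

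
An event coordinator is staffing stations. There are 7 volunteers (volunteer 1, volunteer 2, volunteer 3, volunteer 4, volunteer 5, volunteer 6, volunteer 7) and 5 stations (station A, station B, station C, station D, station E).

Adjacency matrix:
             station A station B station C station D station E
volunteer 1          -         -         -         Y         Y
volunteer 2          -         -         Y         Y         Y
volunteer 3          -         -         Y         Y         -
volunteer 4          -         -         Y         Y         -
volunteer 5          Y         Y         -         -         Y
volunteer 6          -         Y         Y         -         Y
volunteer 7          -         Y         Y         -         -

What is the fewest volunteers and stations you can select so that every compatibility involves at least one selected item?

5

The 5 edges volunteer 1–station E, volunteer 2–station C, volunteer 3–station D, volunteer 5–station A, volunteer 6–station B form a matching, so any vertex cover needs at least 5 vertices (one per matched edge).
Conversely {volunteer 5, station B, station C, station D, station E} meets every edge and has exactly 5 vertices, so 5 is optimal.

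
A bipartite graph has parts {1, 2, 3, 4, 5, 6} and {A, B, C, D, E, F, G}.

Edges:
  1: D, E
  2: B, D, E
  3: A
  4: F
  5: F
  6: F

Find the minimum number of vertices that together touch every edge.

The 4 edges 1–E, 2–B, 3–A, 4–F form a matching, so any vertex cover needs at least 4 vertices (one per matched edge).
Conversely {1, 2, 3, F} meets every edge and has exactly 4 vertices, so 4 is optimal.

4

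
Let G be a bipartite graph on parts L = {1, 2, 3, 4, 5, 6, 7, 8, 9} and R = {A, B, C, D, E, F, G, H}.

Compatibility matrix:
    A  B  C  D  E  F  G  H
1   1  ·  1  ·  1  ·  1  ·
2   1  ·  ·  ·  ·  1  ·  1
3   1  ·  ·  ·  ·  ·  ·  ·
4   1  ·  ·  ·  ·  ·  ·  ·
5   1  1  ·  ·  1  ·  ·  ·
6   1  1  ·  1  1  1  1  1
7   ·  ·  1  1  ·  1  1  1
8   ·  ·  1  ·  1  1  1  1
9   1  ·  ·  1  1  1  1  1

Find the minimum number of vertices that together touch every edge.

A maximum matching has 8 edges (e.g. 1–C, 2–F, 3–A, 5–B, 6–H, 7–D, 8–E, 9–G).
By König's theorem the minimum vertex cover has the same size. One such cover is {1, 2, 5, 6, 7, 8, 9, A}.

8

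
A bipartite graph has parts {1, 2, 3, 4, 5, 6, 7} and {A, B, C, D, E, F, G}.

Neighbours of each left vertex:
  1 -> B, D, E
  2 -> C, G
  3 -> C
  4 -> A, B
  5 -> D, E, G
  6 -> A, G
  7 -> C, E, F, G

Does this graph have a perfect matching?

Yes

For example, pair 1→E, 2→G, 3→C, 4→B, 5→D, 6→A, 7→F.
Every left vertex is matched, so this is a perfect matching.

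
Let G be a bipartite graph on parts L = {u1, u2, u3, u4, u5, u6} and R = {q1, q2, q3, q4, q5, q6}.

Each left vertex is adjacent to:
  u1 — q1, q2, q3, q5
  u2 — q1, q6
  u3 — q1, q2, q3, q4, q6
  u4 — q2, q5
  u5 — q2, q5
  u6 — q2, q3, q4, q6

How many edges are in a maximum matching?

6

One maximum matching: u1-q3, u2-q1, u3-q4, u4-q5, u5-q2, u6-q6.
This saturates every left vertex, so 6 is the maximum.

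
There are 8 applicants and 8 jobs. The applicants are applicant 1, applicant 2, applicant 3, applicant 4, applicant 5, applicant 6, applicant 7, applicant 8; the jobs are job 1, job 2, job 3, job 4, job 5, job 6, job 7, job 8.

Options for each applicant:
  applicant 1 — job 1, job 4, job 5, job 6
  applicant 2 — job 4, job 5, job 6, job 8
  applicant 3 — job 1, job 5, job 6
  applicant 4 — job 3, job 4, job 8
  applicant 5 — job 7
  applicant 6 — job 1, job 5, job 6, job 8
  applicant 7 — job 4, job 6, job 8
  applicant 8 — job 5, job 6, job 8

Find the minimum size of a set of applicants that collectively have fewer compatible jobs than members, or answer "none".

6

Take S = {applicant 1, applicant 2, applicant 3, applicant 6, applicant 7, applicant 8}. Its neighbourhood is {job 1, job 4, job 5, job 6, job 8}, so |N(S)| = 5 < |S| = 6.
Every subset of size less than 6 has at least as many neighbours as members, so 6 is the minimum.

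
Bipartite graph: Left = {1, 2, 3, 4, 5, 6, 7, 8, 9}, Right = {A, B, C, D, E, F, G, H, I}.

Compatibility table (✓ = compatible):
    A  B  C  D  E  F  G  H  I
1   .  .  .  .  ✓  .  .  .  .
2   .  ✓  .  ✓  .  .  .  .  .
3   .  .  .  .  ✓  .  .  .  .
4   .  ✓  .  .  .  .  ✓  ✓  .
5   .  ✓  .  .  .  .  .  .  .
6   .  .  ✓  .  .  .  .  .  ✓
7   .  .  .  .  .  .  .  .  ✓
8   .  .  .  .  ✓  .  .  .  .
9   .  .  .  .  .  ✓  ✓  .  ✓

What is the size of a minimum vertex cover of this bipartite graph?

The 7 edges 1–E, 2–D, 4–G, 5–B, 6–C, 7–I, 9–F form a matching, so any vertex cover needs at least 7 vertices (one per matched edge).
Conversely {2, 4, 5, 6, 7, 9, E} meets every edge and has exactly 7 vertices, so 7 is optimal.

7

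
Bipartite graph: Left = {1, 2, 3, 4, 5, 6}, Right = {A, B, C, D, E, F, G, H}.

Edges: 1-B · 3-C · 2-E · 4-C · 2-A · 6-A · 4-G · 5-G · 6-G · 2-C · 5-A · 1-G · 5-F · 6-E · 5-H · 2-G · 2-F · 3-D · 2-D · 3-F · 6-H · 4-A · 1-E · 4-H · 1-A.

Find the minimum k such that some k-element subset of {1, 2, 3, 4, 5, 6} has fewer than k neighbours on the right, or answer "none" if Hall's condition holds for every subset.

A matching saturating every left vertex exists, for instance 1→B, 2→A, 3→C, 4→G, 5→F, 6→E.
By Hall's marriage theorem, this means |N(S)| ≥ |S| for every subset S, so no violating subset exists.

none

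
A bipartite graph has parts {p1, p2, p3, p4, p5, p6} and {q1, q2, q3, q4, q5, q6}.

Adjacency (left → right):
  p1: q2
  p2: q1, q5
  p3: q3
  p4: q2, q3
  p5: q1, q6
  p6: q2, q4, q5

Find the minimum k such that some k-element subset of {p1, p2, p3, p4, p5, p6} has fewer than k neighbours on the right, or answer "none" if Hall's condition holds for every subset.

Take S = {p1, p3, p4}. Its neighbourhood is {q2, q3}, so |N(S)| = 2 < |S| = 3.
Every subset of size less than 3 has at least as many neighbours as members, so 3 is the minimum.

3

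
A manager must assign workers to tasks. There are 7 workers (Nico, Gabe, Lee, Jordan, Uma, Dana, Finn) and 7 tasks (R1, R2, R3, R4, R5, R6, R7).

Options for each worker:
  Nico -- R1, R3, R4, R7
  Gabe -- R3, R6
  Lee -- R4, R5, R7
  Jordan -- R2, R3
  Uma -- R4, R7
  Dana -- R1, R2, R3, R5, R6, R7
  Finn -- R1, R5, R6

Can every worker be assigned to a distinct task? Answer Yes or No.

One maximum matching: Nico-R3, Gabe-R6, Lee-R7, Jordan-R2, Uma-R4, Dana-R1, Finn-R5.
All 7 workers are covered.

Yes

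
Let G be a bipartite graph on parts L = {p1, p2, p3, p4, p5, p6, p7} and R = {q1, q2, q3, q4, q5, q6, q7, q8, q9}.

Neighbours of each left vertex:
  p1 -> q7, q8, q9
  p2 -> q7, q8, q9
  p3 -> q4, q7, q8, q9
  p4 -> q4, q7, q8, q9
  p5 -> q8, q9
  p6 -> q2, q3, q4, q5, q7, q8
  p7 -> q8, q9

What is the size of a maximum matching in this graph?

A valid assignment of size 5: p1-q9, p2-q7, p3-q4, p4-q8, p6-q3.
The set {p1, p2, p3, p4, p5, p7} has only 4 neighbours ({q4, q7, q8, q9}), so by Hall's theorem at most 5 of the 7 left vertices can be matched.

5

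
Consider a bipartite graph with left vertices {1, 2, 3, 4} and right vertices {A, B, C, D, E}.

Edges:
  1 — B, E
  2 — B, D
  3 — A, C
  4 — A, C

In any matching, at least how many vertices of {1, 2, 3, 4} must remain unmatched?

0

One maximum matching: 1-E, 2-B, 3-A, 4-C.
All 4 left vertices are matched, so no larger matching exists.
That matches 4 of the 4, leaving 0 unmatched; no matching can do better.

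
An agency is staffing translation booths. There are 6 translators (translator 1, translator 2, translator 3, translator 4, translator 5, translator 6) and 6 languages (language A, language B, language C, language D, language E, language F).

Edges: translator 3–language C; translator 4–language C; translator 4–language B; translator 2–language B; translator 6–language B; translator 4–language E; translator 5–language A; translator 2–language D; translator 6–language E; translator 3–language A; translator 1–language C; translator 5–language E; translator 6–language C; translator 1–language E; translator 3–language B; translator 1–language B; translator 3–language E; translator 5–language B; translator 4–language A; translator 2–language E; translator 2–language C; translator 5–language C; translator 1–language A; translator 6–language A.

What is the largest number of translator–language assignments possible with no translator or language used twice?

A valid assignment of size 5: translator 1→language C, translator 2→language D, translator 3→language E, translator 4→language A, translator 5→language B.
The set {translator 1, translator 3, translator 4, translator 5, translator 6} has only 4 neighbours ({language A, language B, language C, language E}), so by Hall's theorem at most 5 of the 6 translators can be matched.

5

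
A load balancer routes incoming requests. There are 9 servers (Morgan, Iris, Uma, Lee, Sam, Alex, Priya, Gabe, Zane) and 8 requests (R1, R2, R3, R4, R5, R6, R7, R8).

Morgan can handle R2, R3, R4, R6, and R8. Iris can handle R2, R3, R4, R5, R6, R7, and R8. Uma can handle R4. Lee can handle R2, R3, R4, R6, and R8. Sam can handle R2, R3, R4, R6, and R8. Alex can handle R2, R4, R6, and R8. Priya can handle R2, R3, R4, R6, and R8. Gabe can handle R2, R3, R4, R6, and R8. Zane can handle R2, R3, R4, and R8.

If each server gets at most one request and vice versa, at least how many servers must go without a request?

3

One maximum matching: Morgan–R6, Iris–R5, Uma–R4, Lee–R2, Sam–R3, Alex–R8.
The set {Morgan, Uma, Lee, Sam, Alex, Priya, Gabe, Zane} has only 5 neighbours ({R2, R3, R4, R6, R8}), so by Hall's theorem at most 6 of the 9 servers can be matched.
That matches 6 of the 9, leaving 3 unmatched; no matching can do better.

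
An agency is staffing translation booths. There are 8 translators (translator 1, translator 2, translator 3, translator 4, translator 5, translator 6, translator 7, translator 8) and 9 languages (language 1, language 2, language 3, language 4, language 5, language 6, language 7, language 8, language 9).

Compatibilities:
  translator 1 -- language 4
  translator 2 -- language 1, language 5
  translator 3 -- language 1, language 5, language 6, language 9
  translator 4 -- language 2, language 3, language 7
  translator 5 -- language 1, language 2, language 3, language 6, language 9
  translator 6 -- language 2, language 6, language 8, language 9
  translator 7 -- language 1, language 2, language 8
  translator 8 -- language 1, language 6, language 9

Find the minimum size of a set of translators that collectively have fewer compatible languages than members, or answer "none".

none

A matching saturating every translator exists, for instance translator 1→language 4, translator 2→language 5, translator 3→language 1, translator 4→language 7, translator 5→language 2, translator 6→language 6, translator 7→language 8, translator 8→language 9.
By Hall's marriage theorem, this means |N(S)| ≥ |S| for every subset S, so no violating subset exists.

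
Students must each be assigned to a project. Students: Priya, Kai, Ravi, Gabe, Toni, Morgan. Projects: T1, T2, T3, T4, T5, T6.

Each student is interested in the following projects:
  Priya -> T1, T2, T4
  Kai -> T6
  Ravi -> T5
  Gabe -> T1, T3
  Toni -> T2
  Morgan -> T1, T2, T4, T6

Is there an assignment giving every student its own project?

For example, pair Priya–T4, Kai–T6, Ravi–T5, Gabe–T3, Toni–T2, Morgan–T1.
All 6 students are covered.

Yes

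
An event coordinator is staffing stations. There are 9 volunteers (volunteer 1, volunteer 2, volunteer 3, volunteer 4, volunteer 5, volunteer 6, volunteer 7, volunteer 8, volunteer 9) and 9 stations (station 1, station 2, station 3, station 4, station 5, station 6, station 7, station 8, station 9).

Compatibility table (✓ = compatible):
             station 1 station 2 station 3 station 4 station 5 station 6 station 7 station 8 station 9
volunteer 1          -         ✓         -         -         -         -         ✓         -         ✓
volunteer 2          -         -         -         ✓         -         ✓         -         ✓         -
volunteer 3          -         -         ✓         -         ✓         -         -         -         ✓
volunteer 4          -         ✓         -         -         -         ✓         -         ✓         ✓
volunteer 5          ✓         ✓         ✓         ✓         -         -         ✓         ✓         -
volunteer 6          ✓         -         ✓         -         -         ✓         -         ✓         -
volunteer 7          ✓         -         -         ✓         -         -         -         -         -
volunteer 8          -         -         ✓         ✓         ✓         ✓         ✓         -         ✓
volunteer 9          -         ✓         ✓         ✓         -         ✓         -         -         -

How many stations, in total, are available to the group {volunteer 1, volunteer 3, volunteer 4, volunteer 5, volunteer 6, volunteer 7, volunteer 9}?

The union of neighbours of {volunteer 1, volunteer 3, volunteer 4, volunteer 5, volunteer 6, volunteer 7, volunteer 9} is {station 1, station 2, station 3, station 4, station 5, station 6, station 7, station 8, station 9}, which has 9 elements.
Since |N(S)| = 9 ≥ |S| = 7, Hall's condition holds for this subset.

9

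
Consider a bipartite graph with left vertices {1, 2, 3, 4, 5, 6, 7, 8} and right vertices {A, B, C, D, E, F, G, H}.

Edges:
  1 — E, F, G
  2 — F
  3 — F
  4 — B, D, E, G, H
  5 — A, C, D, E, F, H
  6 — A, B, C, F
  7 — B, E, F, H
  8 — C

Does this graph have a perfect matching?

The set {2, 3} has only 1 neighbour ({F}), so by Hall's theorem at most 7 of the 8 left vertices can be matched.
Hence no matching covers every left vertex.

No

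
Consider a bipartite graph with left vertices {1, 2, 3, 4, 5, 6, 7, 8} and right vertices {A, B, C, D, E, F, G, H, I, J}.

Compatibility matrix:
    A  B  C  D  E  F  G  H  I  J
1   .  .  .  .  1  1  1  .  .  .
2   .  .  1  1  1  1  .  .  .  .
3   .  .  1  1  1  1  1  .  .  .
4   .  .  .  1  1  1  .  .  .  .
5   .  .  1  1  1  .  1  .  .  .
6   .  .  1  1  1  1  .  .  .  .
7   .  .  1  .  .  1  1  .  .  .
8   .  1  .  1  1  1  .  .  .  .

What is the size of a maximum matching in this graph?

6

A valid assignment of size 6: 1–G, 2–C, 3–F, 4–D, 5–E, 8–B.
The set {1, 2, 3, 4, 5, 6, 7} has only 5 neighbours ({C, D, E, F, G}), so by Hall's theorem at most 6 of the 8 left vertices can be matched.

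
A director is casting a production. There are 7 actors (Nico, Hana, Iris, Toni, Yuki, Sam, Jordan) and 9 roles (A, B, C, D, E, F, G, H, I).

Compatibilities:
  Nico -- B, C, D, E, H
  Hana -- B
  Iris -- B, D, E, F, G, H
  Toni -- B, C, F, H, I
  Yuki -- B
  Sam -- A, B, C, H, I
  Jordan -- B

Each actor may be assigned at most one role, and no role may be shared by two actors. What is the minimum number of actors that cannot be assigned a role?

For example, pair Nico→E, Hana→B, Iris→G, Toni→H, Sam→A.
The set {Hana, Yuki, Jordan} has only 1 neighbour ({B}), so by Hall's theorem at most 5 of the 7 actors can be matched.
That matches 5 of the 7, leaving 2 unmatched; no matching can do better.

2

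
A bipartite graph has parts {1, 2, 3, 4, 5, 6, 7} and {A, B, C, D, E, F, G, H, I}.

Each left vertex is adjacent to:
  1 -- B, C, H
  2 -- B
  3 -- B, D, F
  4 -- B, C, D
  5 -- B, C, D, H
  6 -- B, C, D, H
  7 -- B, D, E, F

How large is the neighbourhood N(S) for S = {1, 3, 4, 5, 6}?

5

The union of neighbours of {1, 3, 4, 5, 6} is {B, C, D, F, H}, which has 5 elements.
Since |N(S)| = 5 ≥ |S| = 5, Hall's condition holds for this subset.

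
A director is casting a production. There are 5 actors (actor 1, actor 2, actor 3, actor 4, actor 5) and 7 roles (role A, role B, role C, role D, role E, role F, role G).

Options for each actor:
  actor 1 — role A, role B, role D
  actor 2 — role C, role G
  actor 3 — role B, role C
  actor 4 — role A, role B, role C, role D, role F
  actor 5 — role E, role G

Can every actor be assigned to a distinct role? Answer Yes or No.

Yes

One maximum matching: actor 1–role D, actor 2–role C, actor 3–role B, actor 4–role F, actor 5–role G.
Every actor is matched, so this matching saturates all of them.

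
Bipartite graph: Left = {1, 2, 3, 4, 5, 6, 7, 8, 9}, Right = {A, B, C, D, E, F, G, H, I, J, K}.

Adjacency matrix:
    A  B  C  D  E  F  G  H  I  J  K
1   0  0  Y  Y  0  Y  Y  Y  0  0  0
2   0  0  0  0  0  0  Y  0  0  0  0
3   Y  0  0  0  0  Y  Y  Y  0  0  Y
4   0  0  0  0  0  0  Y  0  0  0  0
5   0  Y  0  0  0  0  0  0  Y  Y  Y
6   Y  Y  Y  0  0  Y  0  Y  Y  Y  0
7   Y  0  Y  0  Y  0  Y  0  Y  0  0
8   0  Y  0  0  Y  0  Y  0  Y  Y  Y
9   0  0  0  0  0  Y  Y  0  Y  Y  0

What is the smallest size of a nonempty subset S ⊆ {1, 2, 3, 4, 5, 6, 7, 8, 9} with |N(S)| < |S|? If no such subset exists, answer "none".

2

Take S = {2, 4}. Its neighbourhood is {G}, so |N(S)| = 1 < |S| = 2.
No single vertex violates Hall's condition since each has at least one neighbour, so 2 is the minimum.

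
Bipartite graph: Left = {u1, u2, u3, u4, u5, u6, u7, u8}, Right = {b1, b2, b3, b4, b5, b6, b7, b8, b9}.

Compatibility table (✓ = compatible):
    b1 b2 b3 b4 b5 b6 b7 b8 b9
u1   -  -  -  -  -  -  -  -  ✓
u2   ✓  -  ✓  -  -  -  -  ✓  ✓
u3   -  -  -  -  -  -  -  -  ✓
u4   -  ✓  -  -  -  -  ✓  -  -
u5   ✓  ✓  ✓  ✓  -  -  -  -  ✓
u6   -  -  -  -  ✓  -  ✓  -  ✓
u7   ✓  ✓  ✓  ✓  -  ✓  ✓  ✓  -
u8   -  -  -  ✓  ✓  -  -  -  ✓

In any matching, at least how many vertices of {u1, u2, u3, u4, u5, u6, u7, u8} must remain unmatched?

One maximum matching: u1–b9, u2–b3, u4–b2, u5–b4, u6–b7, u7–b1, u8–b5.
The set {u1, u3} has only 1 neighbour ({b9}), so by Hall's theorem at most 7 of the 8 left vertices can be matched.
That matches 7 of the 8, leaving 1 unmatched; no matching can do better.

1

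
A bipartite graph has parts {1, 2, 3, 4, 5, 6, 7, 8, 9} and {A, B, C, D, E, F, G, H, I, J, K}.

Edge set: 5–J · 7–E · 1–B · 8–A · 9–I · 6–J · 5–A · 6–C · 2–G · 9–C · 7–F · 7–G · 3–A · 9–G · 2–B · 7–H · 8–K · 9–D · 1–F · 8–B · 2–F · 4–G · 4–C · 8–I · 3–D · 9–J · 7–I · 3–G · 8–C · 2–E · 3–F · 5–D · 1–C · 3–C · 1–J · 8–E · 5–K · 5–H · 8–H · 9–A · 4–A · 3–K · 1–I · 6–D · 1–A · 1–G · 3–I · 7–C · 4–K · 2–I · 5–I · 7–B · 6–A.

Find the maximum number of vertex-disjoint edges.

For example, pair 1→G, 2→B, 3→A, 4→C, 5→H, 6→D, 7→E, 8→K, 9→J.
This saturates every left vertex, so 9 is the maximum.

9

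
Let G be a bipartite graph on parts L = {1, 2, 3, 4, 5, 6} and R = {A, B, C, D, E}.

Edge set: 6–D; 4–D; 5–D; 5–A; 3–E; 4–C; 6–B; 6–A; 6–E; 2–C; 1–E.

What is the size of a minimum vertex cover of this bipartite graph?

5

{2, 4, 5, 6, E} is a vertex cover of size 5: every edge has an endpoint in this set.
No smaller cover exists because 1–E, 2–C, 4–D, 5–A, 6–B is a matching of size 5, and a cover must include an endpoint of each of these disjoint edges (König's theorem).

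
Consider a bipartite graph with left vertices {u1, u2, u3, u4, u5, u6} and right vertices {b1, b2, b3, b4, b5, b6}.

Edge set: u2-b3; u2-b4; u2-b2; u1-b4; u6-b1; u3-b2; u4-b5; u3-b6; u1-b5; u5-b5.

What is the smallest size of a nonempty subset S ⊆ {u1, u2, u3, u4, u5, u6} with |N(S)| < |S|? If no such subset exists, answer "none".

Take S = {u4, u5}. Its neighbourhood is {b5}, so |N(S)| = 1 < |S| = 2.
No single vertex violates Hall's condition since each has at least one neighbour, so 2 is the minimum.

2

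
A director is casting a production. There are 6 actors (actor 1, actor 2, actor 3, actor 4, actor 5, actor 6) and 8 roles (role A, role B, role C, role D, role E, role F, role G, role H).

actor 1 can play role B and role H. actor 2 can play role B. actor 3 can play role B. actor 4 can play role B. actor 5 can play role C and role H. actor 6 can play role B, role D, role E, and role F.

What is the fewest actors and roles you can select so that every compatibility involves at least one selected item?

4

{actor 1, actor 5, actor 6, role B} is a vertex cover of size 4: every edge has an endpoint in this set.
No smaller cover exists because actor 1–role H, actor 2–role B, actor 5–role C, actor 6–role D is a matching of size 4, and a cover must include an endpoint of each of these disjoint edges (König's theorem).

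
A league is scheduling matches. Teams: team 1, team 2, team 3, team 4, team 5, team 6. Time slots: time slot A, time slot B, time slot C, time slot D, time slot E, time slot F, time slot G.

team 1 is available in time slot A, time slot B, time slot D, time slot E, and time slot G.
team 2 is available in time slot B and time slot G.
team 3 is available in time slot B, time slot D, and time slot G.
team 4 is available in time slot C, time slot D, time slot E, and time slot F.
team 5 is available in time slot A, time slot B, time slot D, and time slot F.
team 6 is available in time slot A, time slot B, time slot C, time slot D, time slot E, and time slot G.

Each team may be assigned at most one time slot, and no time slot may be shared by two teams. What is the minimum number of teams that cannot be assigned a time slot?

0

A valid assignment of size 6: team 1-time slot E, team 2-time slot G, team 3-time slot B, team 4-time slot D, team 5-time slot F, team 6-time slot C.
This saturates every team, so 6 is the maximum.
That matches 6 of the 6, leaving 0 unmatched; no matching can do better.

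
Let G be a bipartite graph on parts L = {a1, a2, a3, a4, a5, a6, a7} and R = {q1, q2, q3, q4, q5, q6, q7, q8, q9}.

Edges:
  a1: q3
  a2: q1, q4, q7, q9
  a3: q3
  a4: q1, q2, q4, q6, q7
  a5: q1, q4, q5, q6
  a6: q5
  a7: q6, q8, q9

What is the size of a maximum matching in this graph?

For example, pair a1-q3, a2-q7, a4-q4, a5-q6, a6-q5, a7-q8.
The set {a1, a3} has only 1 neighbour ({q3}), so by Hall's theorem at most 6 of the 7 left vertices can be matched.

6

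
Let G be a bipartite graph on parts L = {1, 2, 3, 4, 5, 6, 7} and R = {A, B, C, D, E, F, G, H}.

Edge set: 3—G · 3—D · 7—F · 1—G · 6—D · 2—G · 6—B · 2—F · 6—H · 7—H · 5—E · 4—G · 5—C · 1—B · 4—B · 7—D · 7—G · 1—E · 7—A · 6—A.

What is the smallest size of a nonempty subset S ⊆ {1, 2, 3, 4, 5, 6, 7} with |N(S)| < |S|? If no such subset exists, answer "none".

A matching saturating every left vertex exists, for instance 1→E, 2→F, 3→D, 4→B, 5→C, 6→H, 7→G.
By Hall's marriage theorem, this means |N(S)| ≥ |S| for every subset S, so no violating subset exists.

none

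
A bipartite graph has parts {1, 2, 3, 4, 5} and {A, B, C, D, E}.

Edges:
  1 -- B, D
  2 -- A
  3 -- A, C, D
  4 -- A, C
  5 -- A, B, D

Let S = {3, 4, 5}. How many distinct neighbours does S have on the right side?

4

The union of neighbours of {3, 4, 5} is {A, B, C, D}, which has 4 elements.
Since |N(S)| = 4 ≥ |S| = 3, Hall's condition holds for this subset.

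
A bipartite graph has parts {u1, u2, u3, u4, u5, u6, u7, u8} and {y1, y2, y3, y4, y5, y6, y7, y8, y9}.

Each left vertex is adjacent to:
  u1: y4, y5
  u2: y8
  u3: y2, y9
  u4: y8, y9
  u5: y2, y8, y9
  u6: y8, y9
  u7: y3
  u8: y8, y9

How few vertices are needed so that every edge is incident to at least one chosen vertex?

The 5 edges u1–y4, u2–y8, u3–y2, u4–y9, u7–y3 form a matching, so any vertex cover needs at least 5 vertices (one per matched edge).
Conversely {u1, u7, y2, y8, y9} meets every edge and has exactly 5 vertices, so 5 is optimal.

5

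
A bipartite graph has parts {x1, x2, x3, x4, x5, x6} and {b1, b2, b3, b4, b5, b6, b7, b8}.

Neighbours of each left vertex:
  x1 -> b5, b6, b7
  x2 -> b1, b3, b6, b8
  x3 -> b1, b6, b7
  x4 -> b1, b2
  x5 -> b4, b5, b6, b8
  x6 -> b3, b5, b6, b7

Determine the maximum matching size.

6

A valid assignment of size 6: x1–b6, x2–b8, x3–b7, x4–b2, x5–b5, x6–b3.
This saturates every left vertex, so 6 is the maximum.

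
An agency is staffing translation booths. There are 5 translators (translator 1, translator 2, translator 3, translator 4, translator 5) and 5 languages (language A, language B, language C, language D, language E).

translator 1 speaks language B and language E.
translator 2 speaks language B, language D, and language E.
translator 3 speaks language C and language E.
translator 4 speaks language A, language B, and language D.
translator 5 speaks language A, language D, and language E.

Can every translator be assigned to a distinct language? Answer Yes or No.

For example, pair translator 1→language E, translator 2→language D, translator 3→language C, translator 4→language B, translator 5→language A.
All 5 translators are covered.

Yes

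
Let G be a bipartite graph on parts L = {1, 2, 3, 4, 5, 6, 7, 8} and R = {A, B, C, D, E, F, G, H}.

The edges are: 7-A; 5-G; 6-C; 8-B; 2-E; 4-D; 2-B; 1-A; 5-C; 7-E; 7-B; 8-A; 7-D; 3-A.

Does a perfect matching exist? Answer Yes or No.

The set {1, 2, 3, 4, 7, 8} has only 4 neighbours ({A, B, D, E}), so by Hall's theorem at most 6 of the 8 left vertices can be matched.
Hence no matching covers every left vertex.

No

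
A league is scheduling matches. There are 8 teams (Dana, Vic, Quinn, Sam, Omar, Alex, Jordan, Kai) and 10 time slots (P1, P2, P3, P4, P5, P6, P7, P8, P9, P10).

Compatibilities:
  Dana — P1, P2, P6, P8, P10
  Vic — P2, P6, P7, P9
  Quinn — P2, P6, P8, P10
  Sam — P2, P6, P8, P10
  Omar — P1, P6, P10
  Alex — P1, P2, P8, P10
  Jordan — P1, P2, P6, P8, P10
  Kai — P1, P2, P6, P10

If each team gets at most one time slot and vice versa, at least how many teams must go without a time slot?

For example, pair Dana–P2, Vic–P9, Quinn–P6, Sam–P8, Omar–P10, Alex–P1.
The set {Dana, Quinn, Sam, Omar, Alex, Jordan, Kai} has only 5 neighbours ({P1, P10, P2, P6, P8}), so by Hall's theorem at most 6 of the 8 teams can be matched.
That matches 6 of the 8, leaving 2 unmatched; no matching can do better.

2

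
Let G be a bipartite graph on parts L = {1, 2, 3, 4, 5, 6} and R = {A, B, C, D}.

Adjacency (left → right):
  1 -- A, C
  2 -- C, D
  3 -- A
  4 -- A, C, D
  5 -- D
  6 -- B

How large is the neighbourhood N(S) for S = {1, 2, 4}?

The union of neighbours of {1, 2, 4} is {A, C, D}, which has 3 elements.
Since |N(S)| = 3 ≥ |S| = 3, Hall's condition holds for this subset.

3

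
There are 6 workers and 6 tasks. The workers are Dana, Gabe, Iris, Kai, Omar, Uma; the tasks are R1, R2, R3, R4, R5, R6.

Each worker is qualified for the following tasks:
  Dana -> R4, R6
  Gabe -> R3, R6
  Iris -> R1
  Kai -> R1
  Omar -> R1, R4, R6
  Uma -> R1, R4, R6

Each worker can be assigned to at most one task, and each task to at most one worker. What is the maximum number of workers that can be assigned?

4

One maximum matching: Dana–R6, Gabe–R3, Iris–R1, Omar–R4.
The set {Dana, Iris, Kai, Omar, Uma} has only 3 neighbours ({R1, R4, R6}), so by Hall's theorem at most 4 of the 6 workers can be matched.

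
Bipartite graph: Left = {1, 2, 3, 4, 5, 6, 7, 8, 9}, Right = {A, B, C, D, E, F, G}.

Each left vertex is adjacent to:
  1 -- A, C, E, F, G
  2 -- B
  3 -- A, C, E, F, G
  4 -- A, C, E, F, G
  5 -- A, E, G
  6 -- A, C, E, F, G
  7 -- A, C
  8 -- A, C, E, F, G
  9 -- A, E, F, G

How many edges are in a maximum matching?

A valid assignment of size 6: 1-A, 2-B, 3-C, 4-F, 5-E, 6-G.
The set {1, 3, 4, 5, 6, 7, 8, 9} has only 5 neighbours ({A, C, E, F, G}), so by Hall's theorem at most 6 of the 9 left vertices can be matched.

6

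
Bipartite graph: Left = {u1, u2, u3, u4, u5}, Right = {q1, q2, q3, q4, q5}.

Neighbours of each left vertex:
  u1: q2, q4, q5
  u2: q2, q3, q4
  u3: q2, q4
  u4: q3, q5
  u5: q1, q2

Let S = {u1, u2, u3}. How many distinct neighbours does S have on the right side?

The union of neighbours of {u1, u2, u3} is {q2, q3, q4, q5}, which has 4 elements.
Since |N(S)| = 4 ≥ |S| = 3, Hall's condition holds for this subset.

4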